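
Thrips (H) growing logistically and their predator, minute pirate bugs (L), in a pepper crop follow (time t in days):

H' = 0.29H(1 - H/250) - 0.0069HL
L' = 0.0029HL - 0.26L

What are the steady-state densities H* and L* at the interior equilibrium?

H* ≈ 89.7, L* ≈ 27

From dL/dt = 0 with L > 0: 0.0029H* = 0.26, so H* = 89.7.
Substitute into dH/dt = 0: 0.29(1 - 89.7/250) = 0.0069L*.
The bracket is 0.641, giving L* = 0.186/0.0069 = 27.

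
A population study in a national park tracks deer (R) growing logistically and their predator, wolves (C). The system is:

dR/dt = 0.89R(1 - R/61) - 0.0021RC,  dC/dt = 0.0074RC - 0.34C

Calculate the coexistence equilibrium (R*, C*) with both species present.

R* ≈ 45.9, C* ≈ 105

From dC/dt = 0 with C > 0: 0.0074R* = 0.34, so R* = 45.9.
Substitute into dR/dt = 0: 0.89(1 - 45.9/61) = 0.0021C*.
The bracket is 0.247, giving C* = 0.22/0.0021 = 105.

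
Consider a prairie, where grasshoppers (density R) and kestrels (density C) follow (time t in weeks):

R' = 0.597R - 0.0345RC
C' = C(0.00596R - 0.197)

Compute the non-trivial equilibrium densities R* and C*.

Set dC/dt = 0 with C > 0: 0.00596R - 0.197 = 0, so R* = 0.197/0.00596 = 33.1.
Set dR/dt = 0 with R > 0: 0.597 - 0.0345C = 0, so C* = 0.597/0.0345 = 17.3.

R* ≈ 33.1, C* ≈ 17.3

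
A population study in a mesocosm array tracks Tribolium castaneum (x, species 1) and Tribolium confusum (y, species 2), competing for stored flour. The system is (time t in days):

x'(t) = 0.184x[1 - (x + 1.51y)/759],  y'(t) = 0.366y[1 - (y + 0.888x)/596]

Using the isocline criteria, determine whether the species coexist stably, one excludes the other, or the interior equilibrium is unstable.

Compare the nullcline intercepts: K1/α12 = 759/1.51 = 503 < K2 = 596; K2/α21 = 596/0.888 = 671 < K1 = 759.
Since both are reversed, neither can invade when rare; the interior point is a saddle.

unstable coexistence (outcome depends on initial conditions)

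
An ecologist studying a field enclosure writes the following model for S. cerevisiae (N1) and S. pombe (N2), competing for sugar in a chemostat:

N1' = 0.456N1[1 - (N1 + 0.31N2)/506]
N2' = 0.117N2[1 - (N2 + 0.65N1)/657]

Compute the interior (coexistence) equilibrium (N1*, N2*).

Setting both brackets to zero gives the nullclines N1 + 0.31N2 = 506 and 0.65N1 + N2 = 657.
Substituting N2 = 657 - 0.65N1 into the first: N1(1 - 0.31·0.65) = 506 - 0.31·657.
So N1* = 302/0.798 = 379, and then N2* = 657 - 0.65·379 = 411.

N1* ≈ 379, N2* ≈ 411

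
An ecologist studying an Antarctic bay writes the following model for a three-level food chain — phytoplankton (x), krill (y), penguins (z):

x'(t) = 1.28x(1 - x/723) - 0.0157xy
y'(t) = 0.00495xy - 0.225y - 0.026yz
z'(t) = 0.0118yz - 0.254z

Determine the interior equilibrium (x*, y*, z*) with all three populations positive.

x* ≈ 532, y* ≈ 21.5, z* ≈ 92.7

From dz/dt = 0: 0.0118y* = 0.254, so y* = 21.5.
From dx/dt = 0: 1.28(1 - x*/723) = 0.0157·21.5, giving x* = 723·(1 - 0.264) = 532.
From dy/dt = 0: 0.00495·532 - 0.225 = 0.026z*, so z* = 2.41/0.026 = 92.7.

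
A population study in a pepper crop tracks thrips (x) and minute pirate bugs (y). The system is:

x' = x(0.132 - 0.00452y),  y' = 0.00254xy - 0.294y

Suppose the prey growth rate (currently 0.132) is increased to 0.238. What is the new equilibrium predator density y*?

At the interior fixed point, setting dx/dt = 0 with x > 0 fixes y* = (prey growth rate)/(xy coefficient) — independent of the other coefficients.
With the change, y* = 0.238/0.00452 = 52.7; it rises from 29.2.

y* ≈ 52.7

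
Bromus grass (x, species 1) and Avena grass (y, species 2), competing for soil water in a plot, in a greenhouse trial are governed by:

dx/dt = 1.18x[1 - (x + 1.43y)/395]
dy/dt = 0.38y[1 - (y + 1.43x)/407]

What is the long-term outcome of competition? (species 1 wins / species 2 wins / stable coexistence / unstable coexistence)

Compare the nullcline intercepts: K1/α12 = 395/1.43 = 276 < K2 = 407; K2/α21 = 407/1.43 = 285 < K1 = 395.
Since both are reversed, neither can invade when rare; the interior point is a saddle.

unstable coexistence (outcome depends on initial conditions)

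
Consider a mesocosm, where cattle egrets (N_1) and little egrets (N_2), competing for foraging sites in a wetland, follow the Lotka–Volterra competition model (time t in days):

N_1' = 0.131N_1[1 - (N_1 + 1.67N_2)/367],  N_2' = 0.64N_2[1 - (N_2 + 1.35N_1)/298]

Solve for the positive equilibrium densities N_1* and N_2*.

N_1* ≈ 104, N_2* ≈ 157

Setting both brackets to zero gives the nullclines N_1 + 1.67N_2 = 367 and 1.35N_1 + N_2 = 298.
Substituting N_2 = 298 - 1.35N_1 into the first: N_1(1 - 1.67·1.35) = 367 - 1.67·298.
So N_1* = -131/-1.25 = 104, and then N_2* = 298 - 1.35·104 = 157.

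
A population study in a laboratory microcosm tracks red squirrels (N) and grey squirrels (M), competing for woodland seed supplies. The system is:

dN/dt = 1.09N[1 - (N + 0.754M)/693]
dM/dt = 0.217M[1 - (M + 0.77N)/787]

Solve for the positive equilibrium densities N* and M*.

N* ≈ 237, M* ≈ 604

Setting both brackets to zero gives the nullclines N + 0.754M = 693 and 0.77N + M = 787.
Substituting M = 787 - 0.77N into the first: N(1 - 0.754·0.77) = 693 - 0.754·787.
So N* = 99.6/0.419 = 237, and then M* = 787 - 0.77·237 = 604.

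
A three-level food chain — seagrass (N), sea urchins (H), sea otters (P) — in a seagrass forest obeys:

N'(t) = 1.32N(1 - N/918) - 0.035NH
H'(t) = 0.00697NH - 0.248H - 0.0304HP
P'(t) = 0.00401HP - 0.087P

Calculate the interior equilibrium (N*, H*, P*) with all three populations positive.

From dP/dt = 0: 0.00401H* = 0.087, so H* = 21.7.
From dN/dt = 0: 1.32(1 - N*/918) = 0.035·21.7, giving N* = 918·(1 - 0.575) = 390.
From dH/dt = 0: 0.00697·390 - 0.248 = 0.0304P*, so P* = 2.47/0.0304 = 81.2.

N* ≈ 390, H* ≈ 21.7, P* ≈ 81.2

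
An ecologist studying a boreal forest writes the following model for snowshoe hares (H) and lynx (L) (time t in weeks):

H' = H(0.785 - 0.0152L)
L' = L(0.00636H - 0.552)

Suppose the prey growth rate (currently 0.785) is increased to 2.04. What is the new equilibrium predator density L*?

L* ≈ 134

At the interior fixed point, setting dH/dt = 0 with H > 0 fixes L* = (prey growth rate)/(HL coefficient) — independent of the other coefficients.
With the change, L* = 2.04/0.0152 = 134; it rises from 51.6.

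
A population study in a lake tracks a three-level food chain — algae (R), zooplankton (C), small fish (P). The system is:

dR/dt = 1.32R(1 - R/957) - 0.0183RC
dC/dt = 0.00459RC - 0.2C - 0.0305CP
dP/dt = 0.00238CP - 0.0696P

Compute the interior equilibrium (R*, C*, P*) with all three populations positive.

R* ≈ 569, C* ≈ 29.2, P* ≈ 79.1

From dP/dt = 0: 0.00238C* = 0.0696, so C* = 29.2.
From dR/dt = 0: 1.32(1 - R*/957) = 0.0183·29.2, giving R* = 957·(1 - 0.405) = 569.
From dC/dt = 0: 0.00459·569 - 0.2 = 0.0305P*, so P* = 2.41/0.0305 = 79.1.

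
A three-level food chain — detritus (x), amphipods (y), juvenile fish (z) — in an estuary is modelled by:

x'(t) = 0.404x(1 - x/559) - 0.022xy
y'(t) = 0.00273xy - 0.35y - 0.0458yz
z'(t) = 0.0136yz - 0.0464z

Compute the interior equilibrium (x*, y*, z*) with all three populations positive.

From dz/dt = 0: 0.0136y* = 0.0464, so y* = 3.41.
From dx/dt = 0: 0.404(1 - x*/559) = 0.022·3.41, giving x* = 559·(1 - 0.186) = 455.
From dy/dt = 0: 0.00273·455 - 0.35 = 0.0458z*, so z* = 0.893/0.0458 = 19.5.

x* ≈ 455, y* ≈ 3.41, z* ≈ 19.5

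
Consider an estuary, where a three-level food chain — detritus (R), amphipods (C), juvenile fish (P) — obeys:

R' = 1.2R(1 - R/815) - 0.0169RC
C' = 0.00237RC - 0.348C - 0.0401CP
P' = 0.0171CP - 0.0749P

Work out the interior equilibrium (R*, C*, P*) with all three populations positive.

From dP/dt = 0: 0.0171C* = 0.0749, so C* = 4.38.
From dR/dt = 0: 1.2(1 - R*/815) = 0.0169·4.38, giving R* = 815·(1 - 0.0617) = 765.
From dC/dt = 0: 0.00237·765 - 0.348 = 0.0401P*, so P* = 1.46/0.0401 = 36.5.

R* ≈ 765, C* ≈ 4.38, P* ≈ 36.5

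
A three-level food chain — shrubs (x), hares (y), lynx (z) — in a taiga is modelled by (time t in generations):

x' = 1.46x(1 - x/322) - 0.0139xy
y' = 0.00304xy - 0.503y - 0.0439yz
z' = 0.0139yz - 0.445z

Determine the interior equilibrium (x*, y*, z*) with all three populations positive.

From dz/dt = 0: 0.0139y* = 0.445, so y* = 32.
From dx/dt = 0: 1.46(1 - x*/322) = 0.0139·32, giving x* = 322·(1 - 0.305) = 224.
From dy/dt = 0: 0.00304·224 - 0.503 = 0.0439z*, so z* = 0.178/0.0439 = 4.04.

x* ≈ 224, y* ≈ 32, z* ≈ 4.04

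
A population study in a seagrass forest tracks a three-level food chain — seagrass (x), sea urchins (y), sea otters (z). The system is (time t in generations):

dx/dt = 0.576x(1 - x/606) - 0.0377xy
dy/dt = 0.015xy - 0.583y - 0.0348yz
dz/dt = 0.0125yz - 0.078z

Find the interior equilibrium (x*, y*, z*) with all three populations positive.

x* ≈ 358, y* ≈ 6.24, z* ≈ 138

From dz/dt = 0: 0.0125y* = 0.078, so y* = 6.24.
From dx/dt = 0: 0.576(1 - x*/606) = 0.0377·6.24, giving x* = 606·(1 - 0.408) = 358.
From dy/dt = 0: 0.015·358 - 0.583 = 0.0348z*, so z* = 4.79/0.0348 = 138.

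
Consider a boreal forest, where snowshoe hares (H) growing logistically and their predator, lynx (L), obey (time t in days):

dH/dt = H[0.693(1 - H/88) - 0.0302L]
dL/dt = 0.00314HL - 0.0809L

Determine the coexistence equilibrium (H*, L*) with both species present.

H* ≈ 25.8, L* ≈ 16.2

From dL/dt = 0 with L > 0: 0.00314H* = 0.0809, so H* = 25.8.
Substitute into dH/dt = 0: 0.693(1 - 25.8/88) = 0.0302L*.
The bracket is 0.707, giving L* = 0.49/0.0302 = 16.2.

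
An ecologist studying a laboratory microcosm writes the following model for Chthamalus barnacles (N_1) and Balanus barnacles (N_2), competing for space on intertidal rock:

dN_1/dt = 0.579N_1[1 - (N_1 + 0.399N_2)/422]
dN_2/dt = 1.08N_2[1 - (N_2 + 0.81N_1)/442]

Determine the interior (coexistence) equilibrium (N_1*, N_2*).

Setting both brackets to zero gives the nullclines N_1 + 0.399N_2 = 422 and 0.81N_1 + N_2 = 442.
Substituting N_2 = 442 - 0.81N_1 into the first: N_1(1 - 0.399·0.81) = 422 - 0.399·442.
So N_1* = 246/0.677 = 363, and then N_2* = 442 - 0.81·363 = 148.

N_1* ≈ 363, N_2* ≈ 148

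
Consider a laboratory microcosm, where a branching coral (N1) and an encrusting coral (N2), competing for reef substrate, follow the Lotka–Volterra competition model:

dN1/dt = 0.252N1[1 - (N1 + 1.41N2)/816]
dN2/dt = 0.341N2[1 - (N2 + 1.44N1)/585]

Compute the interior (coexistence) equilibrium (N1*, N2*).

N1* ≈ 8.59, N2* ≈ 573

Setting both brackets to zero gives the nullclines N1 + 1.41N2 = 816 and 1.44N1 + N2 = 585.
Substituting N2 = 585 - 1.44N1 into the first: N1(1 - 1.41·1.44) = 816 - 1.41·585.
So N1* = -8.85/-1.03 = 8.59, and then N2* = 585 - 1.44·8.59 = 573.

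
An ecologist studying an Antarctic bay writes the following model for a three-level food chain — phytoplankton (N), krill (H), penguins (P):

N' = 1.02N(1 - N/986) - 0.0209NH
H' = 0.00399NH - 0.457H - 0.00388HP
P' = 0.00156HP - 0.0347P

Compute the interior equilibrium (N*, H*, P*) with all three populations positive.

N* ≈ 537, H* ≈ 22.2, P* ≈ 434

From dP/dt = 0: 0.00156H* = 0.0347, so H* = 22.2.
From dN/dt = 0: 1.02(1 - N*/986) = 0.0209·22.2, giving N* = 986·(1 - 0.456) = 537.
From dH/dt = 0: 0.00399·537 - 0.457 = 0.00388P*, so P* = 1.68/0.00388 = 434.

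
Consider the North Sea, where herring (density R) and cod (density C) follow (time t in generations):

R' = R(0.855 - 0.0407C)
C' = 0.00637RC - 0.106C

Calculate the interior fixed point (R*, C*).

R* ≈ 16.6, C* ≈ 21

Set dC/dt = 0 with C > 0: 0.00637R - 0.106 = 0, so R* = 0.106/0.00637 = 16.6.
Set dR/dt = 0 with R > 0: 0.855 - 0.0407C = 0, so C* = 0.855/0.0407 = 21.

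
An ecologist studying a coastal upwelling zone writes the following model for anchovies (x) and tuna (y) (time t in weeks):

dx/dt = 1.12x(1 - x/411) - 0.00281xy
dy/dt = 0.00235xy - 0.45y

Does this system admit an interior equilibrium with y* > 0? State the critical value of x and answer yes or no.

Threshold x = 191; K > 191, so yes, the predator persists.

The predator equation gives dy/dt > 0 only when x > 0.45/0.00235 = 191.
Without the predator, x → K = 411. Since 411 > 191, the predator can invade and persist.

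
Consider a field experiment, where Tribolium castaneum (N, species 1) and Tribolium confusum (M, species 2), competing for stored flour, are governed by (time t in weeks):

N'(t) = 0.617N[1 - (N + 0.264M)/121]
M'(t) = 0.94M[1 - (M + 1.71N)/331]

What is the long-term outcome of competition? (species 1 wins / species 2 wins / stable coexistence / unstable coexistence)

Compare the nullcline intercepts: K1/α12 = 121/0.264 = 458 > K2 = 331; K2/α21 = 331/1.71 = 194 > K1 = 121.
Since both inequalities hold, each species can invade when rare, so the interior equilibrium is stable.

stable coexistence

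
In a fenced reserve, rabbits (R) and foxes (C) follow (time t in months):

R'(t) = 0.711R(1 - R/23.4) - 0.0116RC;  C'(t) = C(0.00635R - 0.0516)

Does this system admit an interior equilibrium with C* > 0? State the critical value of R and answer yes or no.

The predator equation gives dC/dt > 0 only when R > 0.0516/0.00635 = 8.13.
Without the predator, R → K = 23.4. Since 23.4 > 8.13, the predator can invade and persist.

Threshold R = 8.13; K > 8.13, so yes, the predator persists.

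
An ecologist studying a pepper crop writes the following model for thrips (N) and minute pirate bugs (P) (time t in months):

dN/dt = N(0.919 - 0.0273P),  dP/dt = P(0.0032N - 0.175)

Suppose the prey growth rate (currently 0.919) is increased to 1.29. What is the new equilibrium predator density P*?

At the interior fixed point, setting dN/dt = 0 with N > 0 fixes P* = (prey growth rate)/(NP coefficient) — independent of the other coefficients.
With the change, P* = 1.29/0.0273 = 47.3; it rises from 33.7.

P* ≈ 47.3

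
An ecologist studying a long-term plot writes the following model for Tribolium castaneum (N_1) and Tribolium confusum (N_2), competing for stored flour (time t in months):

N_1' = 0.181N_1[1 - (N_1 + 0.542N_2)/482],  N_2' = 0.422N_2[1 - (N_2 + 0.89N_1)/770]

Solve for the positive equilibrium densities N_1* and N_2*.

N_1* ≈ 125, N_2* ≈ 659

Setting both brackets to zero gives the nullclines N_1 + 0.542N_2 = 482 and 0.89N_1 + N_2 = 770.
Substituting N_2 = 770 - 0.89N_1 into the first: N_1(1 - 0.542·0.89) = 482 - 0.542·770.
So N_1* = 64.7/0.518 = 125, and then N_2* = 770 - 0.89·125 = 659.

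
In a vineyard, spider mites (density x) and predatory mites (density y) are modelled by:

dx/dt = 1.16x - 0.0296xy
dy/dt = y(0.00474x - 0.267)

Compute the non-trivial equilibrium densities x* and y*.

x* ≈ 56.3, y* ≈ 39.2

Set dy/dt = 0 with y > 0: 0.00474x - 0.267 = 0, so x* = 0.267/0.00474 = 56.3.
Set dx/dt = 0 with x > 0: 1.16 - 0.0296y = 0, so y* = 1.16/0.0296 = 39.2.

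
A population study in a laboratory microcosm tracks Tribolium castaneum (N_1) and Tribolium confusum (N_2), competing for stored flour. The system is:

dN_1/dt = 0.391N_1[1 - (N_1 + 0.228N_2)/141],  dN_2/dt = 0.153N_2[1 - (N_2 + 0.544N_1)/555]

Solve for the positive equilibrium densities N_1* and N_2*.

Setting both brackets to zero gives the nullclines N_1 + 0.228N_2 = 141 and 0.544N_1 + N_2 = 555.
Substituting N_2 = 555 - 0.544N_1 into the first: N_1(1 - 0.228·0.544) = 141 - 0.228·555.
So N_1* = 14.5/0.876 = 16.5, and then N_2* = 555 - 0.544·16.5 = 546.

N_1* ≈ 16.5, N_2* ≈ 546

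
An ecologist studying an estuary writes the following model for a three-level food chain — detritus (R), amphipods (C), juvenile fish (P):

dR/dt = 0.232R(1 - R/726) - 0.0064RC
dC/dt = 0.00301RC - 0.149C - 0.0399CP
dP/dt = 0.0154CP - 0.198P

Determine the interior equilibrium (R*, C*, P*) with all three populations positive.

R* ≈ 469, C* ≈ 12.9, P* ≈ 31.6

From dP/dt = 0: 0.0154C* = 0.198, so C* = 12.9.
From dR/dt = 0: 0.232(1 - R*/726) = 0.0064·12.9, giving R* = 726·(1 - 0.355) = 469.
From dC/dt = 0: 0.00301·469 - 0.149 = 0.0399P*, so P* = 1.26/0.0399 = 31.6.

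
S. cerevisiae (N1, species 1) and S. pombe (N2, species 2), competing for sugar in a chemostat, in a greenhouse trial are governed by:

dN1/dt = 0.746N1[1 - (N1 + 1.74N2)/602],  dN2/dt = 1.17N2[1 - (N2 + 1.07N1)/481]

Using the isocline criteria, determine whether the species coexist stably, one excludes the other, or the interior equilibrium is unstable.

unstable coexistence (outcome depends on initial conditions)

Compare the nullcline intercepts: K1/α12 = 602/1.74 = 346 < K2 = 481; K2/α21 = 481/1.07 = 450 < K1 = 602.
Since both are reversed, neither can invade when rare; the interior point is a saddle.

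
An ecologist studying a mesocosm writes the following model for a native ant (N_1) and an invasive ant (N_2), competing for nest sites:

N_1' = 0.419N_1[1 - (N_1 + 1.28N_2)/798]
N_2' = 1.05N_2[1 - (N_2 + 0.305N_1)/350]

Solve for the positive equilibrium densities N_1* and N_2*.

Setting both brackets to zero gives the nullclines N_1 + 1.28N_2 = 798 and 0.305N_1 + N_2 = 350.
Substituting N_2 = 350 - 0.305N_1 into the first: N_1(1 - 1.28·0.305) = 798 - 1.28·350.
So N_1* = 350/0.61 = 574, and then N_2* = 350 - 0.305·574 = 175.

N_1* ≈ 574, N_2* ≈ 175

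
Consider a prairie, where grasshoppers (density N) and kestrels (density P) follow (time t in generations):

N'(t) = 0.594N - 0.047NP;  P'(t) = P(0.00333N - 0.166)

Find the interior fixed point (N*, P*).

Set dP/dt = 0 with P > 0: 0.00333N - 0.166 = 0, so N* = 0.166/0.00333 = 49.8.
Set dN/dt = 0 with N > 0: 0.594 - 0.047P = 0, so P* = 0.594/0.047 = 12.6.

N* ≈ 49.8, P* ≈ 12.6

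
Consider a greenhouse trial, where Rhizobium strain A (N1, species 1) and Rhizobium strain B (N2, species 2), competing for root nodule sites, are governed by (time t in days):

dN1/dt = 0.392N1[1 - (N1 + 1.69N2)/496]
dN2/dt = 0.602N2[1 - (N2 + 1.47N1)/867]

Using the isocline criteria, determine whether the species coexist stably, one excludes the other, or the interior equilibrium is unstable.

Compare the nullcline intercepts: K1/α12 = 496/1.69 = 293 < K2 = 867; K2/α21 = 867/1.47 = 590 > K1 = 496.
Since the inequalities point opposite ways, species 2 can invade but species 1 cannot.

species 2 excludes species 1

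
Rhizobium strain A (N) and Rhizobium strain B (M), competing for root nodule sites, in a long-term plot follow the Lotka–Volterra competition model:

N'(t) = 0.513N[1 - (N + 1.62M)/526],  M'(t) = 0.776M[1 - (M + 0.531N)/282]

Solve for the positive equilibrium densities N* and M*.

Setting both brackets to zero gives the nullclines N + 1.62M = 526 and 0.531N + M = 282.
Substituting M = 282 - 0.531N into the first: N(1 - 1.62·0.531) = 526 - 1.62·282.
So N* = 69.2/0.14 = 495, and then M* = 282 - 0.531·495 = 19.3.

N* ≈ 495, M* ≈ 19.3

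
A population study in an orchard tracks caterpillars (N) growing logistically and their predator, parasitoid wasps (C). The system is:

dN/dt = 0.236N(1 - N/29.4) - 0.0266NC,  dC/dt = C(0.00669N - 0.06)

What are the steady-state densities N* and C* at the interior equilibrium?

N* ≈ 8.97, C* ≈ 6.17

From dC/dt = 0 with C > 0: 0.00669N* = 0.06, so N* = 8.97.
Substitute into dN/dt = 0: 0.236(1 - 8.97/29.4) = 0.0266C*.
The bracket is 0.695, giving C* = 0.164/0.0266 = 6.17.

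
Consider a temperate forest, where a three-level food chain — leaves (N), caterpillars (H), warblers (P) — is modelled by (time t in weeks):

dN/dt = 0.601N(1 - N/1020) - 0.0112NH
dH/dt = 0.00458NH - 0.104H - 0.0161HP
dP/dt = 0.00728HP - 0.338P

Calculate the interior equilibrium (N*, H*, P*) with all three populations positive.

N* ≈ 137, H* ≈ 46.4, P* ≈ 32.6

From dP/dt = 0: 0.00728H* = 0.338, so H* = 46.4.
From dN/dt = 0: 0.601(1 - N*/1020) = 0.0112·46.4, giving N* = 1020·(1 - 0.865) = 137.
From dH/dt = 0: 0.00458·137 - 0.104 = 0.0161P*, so P* = 0.526/0.0161 = 32.6.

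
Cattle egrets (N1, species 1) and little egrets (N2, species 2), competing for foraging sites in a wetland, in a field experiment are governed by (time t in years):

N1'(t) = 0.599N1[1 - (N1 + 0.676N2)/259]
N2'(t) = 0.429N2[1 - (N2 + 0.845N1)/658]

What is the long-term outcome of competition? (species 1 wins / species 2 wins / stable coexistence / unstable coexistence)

species 2 excludes species 1

Compare the nullcline intercepts: K1/α12 = 259/0.676 = 383 < K2 = 658; K2/α21 = 658/0.845 = 779 > K1 = 259.
Since the inequalities point opposite ways, species 2 can invade but species 1 cannot.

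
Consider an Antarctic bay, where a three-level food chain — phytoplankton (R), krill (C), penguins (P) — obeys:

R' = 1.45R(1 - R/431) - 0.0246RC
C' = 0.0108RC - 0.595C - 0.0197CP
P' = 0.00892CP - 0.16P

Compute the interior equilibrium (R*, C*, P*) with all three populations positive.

R* ≈ 300, C* ≈ 17.9, P* ≈ 134

From dP/dt = 0: 0.00892C* = 0.16, so C* = 17.9.
From dR/dt = 0: 1.45(1 - R*/431) = 0.0246·17.9, giving R* = 431·(1 - 0.304) = 300.
From dC/dt = 0: 0.0108·300 - 0.595 = 0.0197P*, so P* = 2.64/0.0197 = 134.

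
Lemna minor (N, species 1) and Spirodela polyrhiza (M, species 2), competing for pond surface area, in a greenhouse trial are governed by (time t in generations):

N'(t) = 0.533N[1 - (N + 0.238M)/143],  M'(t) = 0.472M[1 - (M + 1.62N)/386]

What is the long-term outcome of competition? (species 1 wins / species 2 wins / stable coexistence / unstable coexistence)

stable coexistence

Compare the nullcline intercepts: K1/α12 = 143/0.238 = 601 > K2 = 386; K2/α21 = 386/1.62 = 238 > K1 = 143.
Since both inequalities hold, each species can invade when rare, so the interior equilibrium is stable.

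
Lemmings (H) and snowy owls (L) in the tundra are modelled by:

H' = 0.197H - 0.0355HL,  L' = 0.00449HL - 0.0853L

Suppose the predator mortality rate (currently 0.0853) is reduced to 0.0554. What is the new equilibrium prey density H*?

At the interior fixed point, setting dL/dt = 0 with L > 0 fixes H* = (predator death rate)/(HL coefficient) — independent of the other coefficients.
With the change, H* = 0.0554/0.00449 = 12.3; it falls from 19.

H* ≈ 12.3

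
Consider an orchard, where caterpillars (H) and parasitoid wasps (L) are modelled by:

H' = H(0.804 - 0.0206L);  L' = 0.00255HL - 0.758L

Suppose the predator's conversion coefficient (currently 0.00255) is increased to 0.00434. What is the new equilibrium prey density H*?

H* ≈ 175

At the interior fixed point, setting dL/dt = 0 with L > 0 fixes H* = (predator death rate)/(HL coefficient) — independent of the other coefficients.
With the change, H* = 0.758/0.00434 = 175; it falls from 297.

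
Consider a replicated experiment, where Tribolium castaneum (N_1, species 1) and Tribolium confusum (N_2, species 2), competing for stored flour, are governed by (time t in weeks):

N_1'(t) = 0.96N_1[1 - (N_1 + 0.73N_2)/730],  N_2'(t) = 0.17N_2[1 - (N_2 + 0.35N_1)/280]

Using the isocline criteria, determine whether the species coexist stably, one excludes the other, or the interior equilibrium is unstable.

stable coexistence

Compare the nullcline intercepts: K1/α12 = 730/0.73 = 1000 > K2 = 280; K2/α21 = 280/0.35 = 800 > K1 = 730.
Since both inequalities hold, each species can invade when rare, so the interior equilibrium is stable.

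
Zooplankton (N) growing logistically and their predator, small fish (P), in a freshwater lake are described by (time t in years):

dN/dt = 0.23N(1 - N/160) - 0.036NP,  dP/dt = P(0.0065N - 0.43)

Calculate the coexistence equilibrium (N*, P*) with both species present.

N* ≈ 66.2, P* ≈ 3.75

From dP/dt = 0 with P > 0: 0.0065N* = 0.43, so N* = 66.2.
Substitute into dN/dt = 0: 0.23(1 - 66.2/160) = 0.036P*.
The bracket is 0.587, giving P* = 0.135/0.036 = 3.75.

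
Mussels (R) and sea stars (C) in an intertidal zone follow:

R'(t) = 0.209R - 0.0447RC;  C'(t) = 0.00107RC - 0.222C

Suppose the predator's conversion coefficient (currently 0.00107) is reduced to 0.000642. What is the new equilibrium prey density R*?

At the interior fixed point, setting dC/dt = 0 with C > 0 fixes R* = (predator death rate)/(RC coefficient) — independent of the other coefficients.
With the change, R* = 0.222/0.000642 = 346; it rises from 207.

R* ≈ 346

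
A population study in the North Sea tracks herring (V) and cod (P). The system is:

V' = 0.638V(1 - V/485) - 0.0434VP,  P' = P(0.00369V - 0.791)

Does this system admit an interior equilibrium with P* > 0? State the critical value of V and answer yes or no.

The predator equation gives dP/dt > 0 only when V > 0.791/0.00369 = 214.
Without the predator, V → K = 485. Since 485 > 214, the predator can invade and persist.

Threshold V = 214; K > 214, so yes, the predator persists.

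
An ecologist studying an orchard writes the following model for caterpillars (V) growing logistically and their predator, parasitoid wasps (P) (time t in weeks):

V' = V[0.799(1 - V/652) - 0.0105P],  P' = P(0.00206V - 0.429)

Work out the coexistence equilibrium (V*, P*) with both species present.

From dP/dt = 0 with P > 0: 0.00206V* = 0.429, so V* = 208.
Substitute into dV/dt = 0: 0.799(1 - 208/652) = 0.0105P*.
The bracket is 0.681, giving P* = 0.544/0.0105 = 51.8.

V* ≈ 208, P* ≈ 51.8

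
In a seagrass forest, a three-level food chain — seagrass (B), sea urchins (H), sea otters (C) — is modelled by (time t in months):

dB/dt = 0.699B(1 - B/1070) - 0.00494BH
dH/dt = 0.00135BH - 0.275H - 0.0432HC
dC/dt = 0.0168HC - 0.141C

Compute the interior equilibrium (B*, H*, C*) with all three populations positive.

From dC/dt = 0: 0.0168H* = 0.141, so H* = 8.39.
From dB/dt = 0: 0.699(1 - B*/1070) = 0.00494·8.39, giving B* = 1070·(1 - 0.0593) = 1010.
From dH/dt = 0: 0.00135·1010 - 0.275 = 0.0432C*, so C* = 1.08/0.0432 = 25.1.

B* ≈ 1010, H* ≈ 8.39, C* ≈ 25.1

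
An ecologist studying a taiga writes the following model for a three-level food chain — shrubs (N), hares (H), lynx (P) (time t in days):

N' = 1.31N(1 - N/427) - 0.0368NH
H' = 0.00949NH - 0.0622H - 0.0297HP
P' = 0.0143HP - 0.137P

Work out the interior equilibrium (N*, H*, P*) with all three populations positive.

From dP/dt = 0: 0.0143H* = 0.137, so H* = 9.58.
From dN/dt = 0: 1.31(1 - N*/427) = 0.0368·9.58, giving N* = 427·(1 - 0.269) = 312.
From dH/dt = 0: 0.00949·312 - 0.0622 = 0.0297P*, so P* = 2.9/0.0297 = 97.6.

N* ≈ 312, H* ≈ 9.58, P* ≈ 97.6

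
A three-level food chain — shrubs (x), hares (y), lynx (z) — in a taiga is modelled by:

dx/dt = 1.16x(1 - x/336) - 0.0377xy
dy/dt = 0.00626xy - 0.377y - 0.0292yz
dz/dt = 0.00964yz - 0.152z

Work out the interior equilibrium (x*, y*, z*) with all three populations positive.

x* ≈ 164, y* ≈ 15.8, z* ≈ 22.2

From dz/dt = 0: 0.00964y* = 0.152, so y* = 15.8.
From dx/dt = 0: 1.16(1 - x*/336) = 0.0377·15.8, giving x* = 336·(1 - 0.512) = 164.
From dy/dt = 0: 0.00626·164 - 0.377 = 0.0292z*, so z* = 0.648/0.0292 = 22.2.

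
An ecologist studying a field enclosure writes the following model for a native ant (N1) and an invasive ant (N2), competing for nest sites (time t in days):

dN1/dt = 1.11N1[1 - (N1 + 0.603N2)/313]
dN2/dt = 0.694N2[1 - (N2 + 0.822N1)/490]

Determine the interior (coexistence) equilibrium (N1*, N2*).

N1* ≈ 34.8, N2* ≈ 461

Setting both brackets to zero gives the nullclines N1 + 0.603N2 = 313 and 0.822N1 + N2 = 490.
Substituting N2 = 490 - 0.822N1 into the first: N1(1 - 0.603·0.822) = 313 - 0.603·490.
So N1* = 17.5/0.504 = 34.8, and then N2* = 490 - 0.822·34.8 = 461.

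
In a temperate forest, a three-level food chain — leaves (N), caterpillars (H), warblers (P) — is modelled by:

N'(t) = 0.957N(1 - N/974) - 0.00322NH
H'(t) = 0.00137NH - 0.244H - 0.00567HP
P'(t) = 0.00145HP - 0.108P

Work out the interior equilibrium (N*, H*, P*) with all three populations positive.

N* ≈ 730, H* ≈ 74.5, P* ≈ 133

From dP/dt = 0: 0.00145H* = 0.108, so H* = 74.5.
From dN/dt = 0: 0.957(1 - N*/974) = 0.00322·74.5, giving N* = 974·(1 - 0.251) = 730.
From dH/dt = 0: 0.00137·730 - 0.244 = 0.00567P*, so P* = 0.756/0.00567 = 133.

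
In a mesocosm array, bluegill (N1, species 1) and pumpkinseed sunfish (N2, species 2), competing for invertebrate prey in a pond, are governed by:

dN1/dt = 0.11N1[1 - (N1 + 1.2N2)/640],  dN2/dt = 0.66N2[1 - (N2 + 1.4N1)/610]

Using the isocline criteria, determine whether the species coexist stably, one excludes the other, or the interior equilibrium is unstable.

unstable coexistence (outcome depends on initial conditions)

Compare the nullcline intercepts: K1/α12 = 640/1.2 = 533 < K2 = 610; K2/α21 = 610/1.4 = 436 < K1 = 640.
Since both are reversed, neither can invade when rare; the interior point is a saddle.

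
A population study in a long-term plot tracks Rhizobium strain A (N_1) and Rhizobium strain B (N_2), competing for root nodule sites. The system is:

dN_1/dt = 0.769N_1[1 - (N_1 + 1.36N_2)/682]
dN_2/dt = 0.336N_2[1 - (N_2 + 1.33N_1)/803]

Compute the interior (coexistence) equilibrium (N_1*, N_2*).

Setting both brackets to zero gives the nullclines N_1 + 1.36N_2 = 682 and 1.33N_1 + N_2 = 803.
Substituting N_2 = 803 - 1.33N_1 into the first: N_1(1 - 1.36·1.33) = 682 - 1.36·803.
So N_1* = -410/-0.809 = 507, and then N_2* = 803 - 1.33·507 = 129.

N_1* ≈ 507, N_2* ≈ 129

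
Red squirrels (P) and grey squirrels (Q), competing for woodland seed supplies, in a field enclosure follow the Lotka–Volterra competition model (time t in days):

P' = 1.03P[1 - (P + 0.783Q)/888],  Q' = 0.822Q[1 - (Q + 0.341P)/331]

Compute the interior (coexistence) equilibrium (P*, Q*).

P* ≈ 858, Q* ≈ 38.5

Setting both brackets to zero gives the nullclines P + 0.783Q = 888 and 0.341P + Q = 331.
Substituting Q = 331 - 0.341P into the first: P(1 - 0.783·0.341) = 888 - 0.783·331.
So P* = 629/0.733 = 858, and then Q* = 331 - 0.341·858 = 38.5.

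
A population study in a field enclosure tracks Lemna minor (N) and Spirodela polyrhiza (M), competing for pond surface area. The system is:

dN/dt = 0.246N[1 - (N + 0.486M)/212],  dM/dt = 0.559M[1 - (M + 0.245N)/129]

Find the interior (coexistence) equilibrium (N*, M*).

Setting both brackets to zero gives the nullclines N + 0.486M = 212 and 0.245N + M = 129.
Substituting M = 129 - 0.245N into the first: N(1 - 0.486·0.245) = 212 - 0.486·129.
So N* = 149/0.881 = 169, and then M* = 129 - 0.245·169 = 87.5.

N* ≈ 169, M* ≈ 87.5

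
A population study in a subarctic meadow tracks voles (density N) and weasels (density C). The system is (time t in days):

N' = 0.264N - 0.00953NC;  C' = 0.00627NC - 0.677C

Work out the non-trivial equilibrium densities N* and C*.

Set dC/dt = 0 with C > 0: 0.00627N - 0.677 = 0, so N* = 0.677/0.00627 = 108.
Set dN/dt = 0 with N > 0: 0.264 - 0.00953C = 0, so C* = 0.264/0.00953 = 27.7.

N* ≈ 108, C* ≈ 27.7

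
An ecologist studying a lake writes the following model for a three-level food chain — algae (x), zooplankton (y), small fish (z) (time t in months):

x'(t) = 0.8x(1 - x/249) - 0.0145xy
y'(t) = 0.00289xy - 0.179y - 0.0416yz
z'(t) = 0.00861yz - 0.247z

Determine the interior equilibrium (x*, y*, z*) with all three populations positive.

x* ≈ 120, y* ≈ 28.7, z* ≈ 4

From dz/dt = 0: 0.00861y* = 0.247, so y* = 28.7.
From dx/dt = 0: 0.8(1 - x*/249) = 0.0145·28.7, giving x* = 249·(1 - 0.52) = 120.
From dy/dt = 0: 0.00289·120 - 0.179 = 0.0416z*, so z* = 0.166/0.0416 = 4.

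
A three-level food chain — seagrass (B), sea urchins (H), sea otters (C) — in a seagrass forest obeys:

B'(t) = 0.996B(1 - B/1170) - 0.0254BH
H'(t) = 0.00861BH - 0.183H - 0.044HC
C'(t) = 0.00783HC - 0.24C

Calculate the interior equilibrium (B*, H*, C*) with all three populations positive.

B* ≈ 255, H* ≈ 30.7, C* ≈ 45.8

From dC/dt = 0: 0.00783H* = 0.24, so H* = 30.7.
From dB/dt = 0: 0.996(1 - B*/1170) = 0.0254·30.7, giving B* = 1170·(1 - 0.782) = 255.
From dH/dt = 0: 0.00861·255 - 0.183 = 0.044C*, so C* = 2.02/0.044 = 45.8.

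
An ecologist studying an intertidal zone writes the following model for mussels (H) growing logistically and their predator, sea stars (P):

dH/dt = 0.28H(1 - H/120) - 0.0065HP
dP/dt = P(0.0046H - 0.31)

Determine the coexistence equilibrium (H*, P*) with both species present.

From dP/dt = 0 with P > 0: 0.0046H* = 0.31, so H* = 67.4.
Substitute into dH/dt = 0: 0.28(1 - 67.4/120) = 0.0065P*.
The bracket is 0.438, giving P* = 0.123/0.0065 = 18.9.

H* ≈ 67.4, P* ≈ 18.9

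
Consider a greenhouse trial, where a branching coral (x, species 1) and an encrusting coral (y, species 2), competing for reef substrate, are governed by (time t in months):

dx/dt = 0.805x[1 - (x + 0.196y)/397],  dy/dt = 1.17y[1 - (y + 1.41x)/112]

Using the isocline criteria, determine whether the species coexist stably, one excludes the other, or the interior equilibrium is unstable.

Compare the nullcline intercepts: K1/α12 = 397/0.196 = 2030 > K2 = 112; K2/α21 = 112/1.41 = 79.4 < K1 = 397.
Since the inequalities point opposite ways, species 1 can invade but species 2 cannot.

species 1 excludes species 2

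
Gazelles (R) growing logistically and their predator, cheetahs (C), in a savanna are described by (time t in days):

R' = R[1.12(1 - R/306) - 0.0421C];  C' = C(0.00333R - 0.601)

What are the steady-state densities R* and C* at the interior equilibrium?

R* ≈ 180, C* ≈ 10.9

From dC/dt = 0 with C > 0: 0.00333R* = 0.601, so R* = 180.
Substitute into dR/dt = 0: 1.12(1 - 180/306) = 0.0421C*.
The bracket is 0.41, giving C* = 0.459/0.0421 = 10.9.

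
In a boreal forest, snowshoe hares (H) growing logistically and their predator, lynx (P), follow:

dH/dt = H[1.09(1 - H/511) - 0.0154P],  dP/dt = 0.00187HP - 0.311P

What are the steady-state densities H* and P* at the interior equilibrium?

H* ≈ 166, P* ≈ 47.7

From dP/dt = 0 with P > 0: 0.00187H* = 0.311, so H* = 166.
Substitute into dH/dt = 0: 1.09(1 - 166/511) = 0.0154P*.
The bracket is 0.675, giving P* = 0.735/0.0154 = 47.7.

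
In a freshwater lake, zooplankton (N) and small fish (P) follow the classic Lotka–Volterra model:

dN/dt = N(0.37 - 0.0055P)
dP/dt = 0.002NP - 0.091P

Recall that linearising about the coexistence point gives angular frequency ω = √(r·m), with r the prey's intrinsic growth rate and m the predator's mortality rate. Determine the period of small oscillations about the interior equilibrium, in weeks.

Here r = 0.37 and m = 0.091, so r·m = 0.0337.
ω = √0.0337 = 0.183 per week, hence T = 2π/ω ≈ 34.2 weeks.

T ≈ 34.2 weeks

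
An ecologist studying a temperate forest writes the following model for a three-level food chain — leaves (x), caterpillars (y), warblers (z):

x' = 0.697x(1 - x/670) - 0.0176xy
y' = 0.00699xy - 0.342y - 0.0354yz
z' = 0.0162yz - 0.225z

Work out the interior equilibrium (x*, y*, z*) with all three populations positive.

From dz/dt = 0: 0.0162y* = 0.225, so y* = 13.9.
From dx/dt = 0: 0.697(1 - x*/670) = 0.0176·13.9, giving x* = 670·(1 - 0.351) = 435.
From dy/dt = 0: 0.00699·435 - 0.342 = 0.0354z*, so z* = 2.7/0.0354 = 76.2.

x* ≈ 435, y* ≈ 13.9, z* ≈ 76.2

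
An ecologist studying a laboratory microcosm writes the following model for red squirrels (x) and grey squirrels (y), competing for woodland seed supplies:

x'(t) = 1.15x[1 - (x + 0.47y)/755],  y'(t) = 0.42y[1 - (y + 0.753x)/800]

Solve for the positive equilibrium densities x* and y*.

x* ≈ 587, y* ≈ 358

Setting both brackets to zero gives the nullclines x + 0.47y = 755 and 0.753x + y = 800.
Substituting y = 800 - 0.753x into the first: x(1 - 0.47·0.753) = 755 - 0.47·800.
So x* = 379/0.646 = 587, and then y* = 800 - 0.753·587 = 358.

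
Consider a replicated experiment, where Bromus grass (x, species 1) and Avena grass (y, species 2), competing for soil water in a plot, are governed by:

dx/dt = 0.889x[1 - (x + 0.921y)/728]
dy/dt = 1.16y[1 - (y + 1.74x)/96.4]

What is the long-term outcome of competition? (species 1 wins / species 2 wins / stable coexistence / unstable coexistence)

Compare the nullcline intercepts: K1/α12 = 728/0.921 = 790 > K2 = 96.4; K2/α21 = 96.4/1.74 = 55.4 < K1 = 728.
Since the inequalities point opposite ways, species 1 can invade but species 2 cannot.

species 1 excludes species 2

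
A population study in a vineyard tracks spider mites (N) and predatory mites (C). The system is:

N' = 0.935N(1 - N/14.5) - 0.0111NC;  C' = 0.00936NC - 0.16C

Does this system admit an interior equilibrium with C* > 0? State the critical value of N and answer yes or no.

Threshold N = 17.1; K < 17.1, so no, the predator goes extinct.

The predator equation gives dC/dt > 0 only when N > 0.16/0.00936 = 17.1.
Without the predator, N → K = 14.5. Since 14.5 < 17.1, the predator cannot invade.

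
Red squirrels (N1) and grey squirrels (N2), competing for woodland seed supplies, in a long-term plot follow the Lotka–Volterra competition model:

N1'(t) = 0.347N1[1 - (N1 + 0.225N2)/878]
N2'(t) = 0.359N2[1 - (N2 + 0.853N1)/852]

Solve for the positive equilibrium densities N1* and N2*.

N1* ≈ 849, N2* ≈ 128

Setting both brackets to zero gives the nullclines N1 + 0.225N2 = 878 and 0.853N1 + N2 = 852.
Substituting N2 = 852 - 0.853N1 into the first: N1(1 - 0.225·0.853) = 878 - 0.225·852.
So N1* = 686/0.808 = 849, and then N2* = 852 - 0.853·849 = 128.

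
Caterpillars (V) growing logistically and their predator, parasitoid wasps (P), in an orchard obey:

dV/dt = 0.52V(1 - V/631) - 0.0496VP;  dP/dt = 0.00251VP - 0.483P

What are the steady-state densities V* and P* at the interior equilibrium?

From dP/dt = 0 with P > 0: 0.00251V* = 0.483, so V* = 192.
Substitute into dV/dt = 0: 0.52(1 - 192/631) = 0.0496P*.
The bracket is 0.695, giving P* = 0.361/0.0496 = 7.29.

V* ≈ 192, P* ≈ 7.29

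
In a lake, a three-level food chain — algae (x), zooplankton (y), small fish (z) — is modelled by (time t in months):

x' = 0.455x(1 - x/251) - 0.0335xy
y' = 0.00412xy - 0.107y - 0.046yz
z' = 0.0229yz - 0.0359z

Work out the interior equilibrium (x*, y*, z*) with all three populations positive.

x* ≈ 222, y* ≈ 1.57, z* ≈ 17.6

From dz/dt = 0: 0.0229y* = 0.0359, so y* = 1.57.
From dx/dt = 0: 0.455(1 - x*/251) = 0.0335·1.57, giving x* = 251·(1 - 0.115) = 222.
From dy/dt = 0: 0.00412·222 - 0.107 = 0.046z*, so z* = 0.808/0.046 = 17.6.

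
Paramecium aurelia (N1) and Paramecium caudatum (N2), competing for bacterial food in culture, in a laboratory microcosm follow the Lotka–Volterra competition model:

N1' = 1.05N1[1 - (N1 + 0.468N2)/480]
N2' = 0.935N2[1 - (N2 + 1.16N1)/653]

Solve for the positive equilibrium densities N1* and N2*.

Setting both brackets to zero gives the nullclines N1 + 0.468N2 = 480 and 1.16N1 + N2 = 653.
Substituting N2 = 653 - 1.16N1 into the first: N1(1 - 0.468·1.16) = 480 - 0.468·653.
So N1* = 174/0.457 = 382, and then N2* = 653 - 1.16·382 = 210.

N1* ≈ 382, N2* ≈ 210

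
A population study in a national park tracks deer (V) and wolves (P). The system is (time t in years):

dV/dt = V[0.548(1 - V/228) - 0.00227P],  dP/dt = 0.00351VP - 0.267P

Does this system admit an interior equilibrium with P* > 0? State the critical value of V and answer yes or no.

Threshold V = 76.1; K > 76.1, so yes, the predator persists.

The predator equation gives dP/dt > 0 only when V > 0.267/0.00351 = 76.1.
Without the predator, V → K = 228. Since 228 > 76.1, the predator can invade and persist.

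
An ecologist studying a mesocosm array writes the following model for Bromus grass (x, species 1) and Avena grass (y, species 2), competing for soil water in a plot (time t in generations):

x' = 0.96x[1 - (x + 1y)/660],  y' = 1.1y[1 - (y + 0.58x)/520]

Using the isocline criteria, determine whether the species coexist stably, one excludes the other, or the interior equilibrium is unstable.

stable coexistence

Compare the nullcline intercepts: K1/α12 = 660/1 = 660 > K2 = 520; K2/α21 = 520/0.58 = 897 > K1 = 660.
Since both inequalities hold, each species can invade when rare, so the interior equilibrium is stable.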